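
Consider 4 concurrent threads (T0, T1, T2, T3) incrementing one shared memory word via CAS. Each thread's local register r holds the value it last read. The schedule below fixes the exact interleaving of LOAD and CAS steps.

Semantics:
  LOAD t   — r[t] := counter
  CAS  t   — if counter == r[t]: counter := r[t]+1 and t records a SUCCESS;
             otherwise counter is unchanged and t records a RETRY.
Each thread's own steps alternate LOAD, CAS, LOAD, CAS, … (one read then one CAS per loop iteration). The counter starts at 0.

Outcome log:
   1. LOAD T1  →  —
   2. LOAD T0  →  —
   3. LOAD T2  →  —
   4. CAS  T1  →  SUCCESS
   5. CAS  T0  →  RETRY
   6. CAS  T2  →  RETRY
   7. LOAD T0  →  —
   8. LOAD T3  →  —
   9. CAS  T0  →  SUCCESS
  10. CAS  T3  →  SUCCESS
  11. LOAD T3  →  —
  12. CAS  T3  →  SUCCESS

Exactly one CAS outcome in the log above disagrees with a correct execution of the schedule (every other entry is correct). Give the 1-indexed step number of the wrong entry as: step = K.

Correct run:
#1 T1 reads 0
#2 T0 reads 0
#3 T2 reads 0
#4 T1 CAS(0→1) writes; counter now 1
#5 T0 CAS(0→1) fails; counter now 1
#6 T2 CAS(0→1) fails; counter now 1
#7 T0 reads 1
#8 T3 reads 1
#9 T0 CAS(1→2) writes; counter now 2
#10 T3 CAS(1→2) fails; counter now 2
#11 T3 reads 2
#12 T3 CAS(2→3) writes; counter now 3
Log disagrees first at step 10.

step = 10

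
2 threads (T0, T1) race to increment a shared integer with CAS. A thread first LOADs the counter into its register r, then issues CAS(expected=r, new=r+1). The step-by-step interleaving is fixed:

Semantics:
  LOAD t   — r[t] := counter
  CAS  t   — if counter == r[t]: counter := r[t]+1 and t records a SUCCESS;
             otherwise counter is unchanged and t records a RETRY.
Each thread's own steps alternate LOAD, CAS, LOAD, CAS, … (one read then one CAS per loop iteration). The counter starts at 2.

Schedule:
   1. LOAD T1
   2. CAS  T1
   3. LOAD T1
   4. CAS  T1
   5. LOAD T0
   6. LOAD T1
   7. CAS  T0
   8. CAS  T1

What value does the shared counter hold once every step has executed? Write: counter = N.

counter = 5

step 1: T1 LOAD ⇒ load; ctr=2 reg=2
step 2: T1 CAS ⇒ ok; ctr=3 reg=2
step 3: T1 LOAD ⇒ load; ctr=3 reg=3
step 4: T1 CAS ⇒ ok; ctr=4 reg=3
step 5: T0 LOAD ⇒ load; ctr=4 reg=4
step 6: T1 LOAD ⇒ load; ctr=4 reg=4
step 7: T0 CAS ⇒ ok; ctr=5 reg=4
step 8: T1 CAS ⇒ retry; ctr=5 reg=4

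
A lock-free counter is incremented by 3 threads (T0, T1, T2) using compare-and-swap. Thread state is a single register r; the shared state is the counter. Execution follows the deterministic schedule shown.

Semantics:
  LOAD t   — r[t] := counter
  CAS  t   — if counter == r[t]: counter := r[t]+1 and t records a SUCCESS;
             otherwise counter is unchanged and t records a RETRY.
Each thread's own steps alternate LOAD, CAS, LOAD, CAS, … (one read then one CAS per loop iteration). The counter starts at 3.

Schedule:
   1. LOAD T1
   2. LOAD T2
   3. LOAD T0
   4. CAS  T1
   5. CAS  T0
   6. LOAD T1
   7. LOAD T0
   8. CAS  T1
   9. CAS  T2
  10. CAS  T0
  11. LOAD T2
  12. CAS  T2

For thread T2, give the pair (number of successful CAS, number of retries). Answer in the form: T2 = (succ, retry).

1. LOAD T1 → mem=3 r[T1]=3 [LOAD]
2. LOAD T2 → mem=3 r[T2]=3 [LOAD]
3. LOAD T0 → mem=3 r[T0]=3 [LOAD]
4. CAS T1 → mem=4 r[T1]=3 [OK]
5. CAS T0 → mem=4 r[T0]=3 [RETRY]
6. LOAD T1 → mem=4 r[T1]=4 [LOAD]
7. LOAD T0 → mem=4 r[T0]=4 [LOAD]
8. CAS T1 → mem=5 r[T1]=4 [OK]
9. CAS T2 → mem=5 r[T2]=3 [RETRY]
10. CAS T0 → mem=5 r[T0]=4 [RETRY]
11. LOAD T2 → mem=5 r[T2]=5 [LOAD]
12. CAS T2 → mem=6 r[T2]=5 [OK]

T2 = (1, 1)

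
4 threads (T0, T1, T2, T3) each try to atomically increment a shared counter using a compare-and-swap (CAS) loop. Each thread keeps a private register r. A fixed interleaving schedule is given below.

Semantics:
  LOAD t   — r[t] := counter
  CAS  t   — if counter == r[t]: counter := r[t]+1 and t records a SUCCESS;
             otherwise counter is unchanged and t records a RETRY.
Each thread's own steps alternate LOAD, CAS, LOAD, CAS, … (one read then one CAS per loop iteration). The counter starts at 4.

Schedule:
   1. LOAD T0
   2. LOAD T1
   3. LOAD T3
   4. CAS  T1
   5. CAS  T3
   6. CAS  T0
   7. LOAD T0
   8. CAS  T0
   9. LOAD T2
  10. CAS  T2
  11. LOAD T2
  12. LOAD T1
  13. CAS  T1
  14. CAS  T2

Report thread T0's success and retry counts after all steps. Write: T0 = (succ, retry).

T0 = (1, 1)

1. LOAD T0 → mem=4 r[T0]=4 [LOAD]
2. LOAD T1 → mem=4 r[T1]=4 [LOAD]
3. LOAD T3 → mem=4 r[T3]=4 [LOAD]
4. CAS T1 → mem=5 r[T1]=4 [OK]
5. CAS T3 → mem=5 r[T3]=4 [RETRY]
6. CAS T0 → mem=5 r[T0]=4 [RETRY]
7. LOAD T0 → mem=5 r[T0]=5 [LOAD]
8. CAS T0 → mem=6 r[T0]=5 [OK]
9. LOAD T2 → mem=6 r[T2]=6 [LOAD]
10. CAS T2 → mem=7 r[T2]=6 [OK]
11. LOAD T2 → mem=7 r[T2]=7 [LOAD]
12. LOAD T1 → mem=7 r[T1]=7 [LOAD]
13. CAS T1 → mem=8 r[T1]=7 [OK]
14. CAS T2 → mem=8 r[T2]=7 [RETRY]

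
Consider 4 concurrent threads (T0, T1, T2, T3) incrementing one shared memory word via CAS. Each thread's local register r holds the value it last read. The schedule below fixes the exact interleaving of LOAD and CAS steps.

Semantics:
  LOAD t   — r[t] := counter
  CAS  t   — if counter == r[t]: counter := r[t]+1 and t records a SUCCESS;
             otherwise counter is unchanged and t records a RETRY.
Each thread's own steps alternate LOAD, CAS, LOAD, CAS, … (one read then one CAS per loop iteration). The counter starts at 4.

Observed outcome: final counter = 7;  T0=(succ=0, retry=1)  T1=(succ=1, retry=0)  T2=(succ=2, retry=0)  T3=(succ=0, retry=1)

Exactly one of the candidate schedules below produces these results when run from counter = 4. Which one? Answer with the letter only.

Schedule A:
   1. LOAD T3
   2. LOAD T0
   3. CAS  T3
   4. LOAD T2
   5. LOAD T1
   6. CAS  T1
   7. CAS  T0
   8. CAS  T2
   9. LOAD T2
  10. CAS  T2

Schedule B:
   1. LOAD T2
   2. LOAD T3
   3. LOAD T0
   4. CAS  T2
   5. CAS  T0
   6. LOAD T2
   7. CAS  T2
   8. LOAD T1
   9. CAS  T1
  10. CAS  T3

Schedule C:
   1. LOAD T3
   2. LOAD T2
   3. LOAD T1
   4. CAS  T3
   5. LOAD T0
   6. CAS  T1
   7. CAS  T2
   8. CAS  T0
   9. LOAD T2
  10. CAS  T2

Simulating candidate B:
T2 LOAD — after: cnt=4, r=4 — load
T3 LOAD — after: cnt=4, r=4 — load
T0 LOAD — after: cnt=4, r=4 — load
T2 CAS — after: cnt=5, r=4 — ok
T0 CAS — after: cnt=5, r=4 — retry
T2 LOAD — after: cnt=5, r=5 — load
T2 CAS — after: cnt=6, r=5 — ok
T1 LOAD — after: cnt=6, r=6 — load
T1 CAS — after: cnt=7, r=6 — ok
T3 CAS — after: cnt=7, r=4 — retry

B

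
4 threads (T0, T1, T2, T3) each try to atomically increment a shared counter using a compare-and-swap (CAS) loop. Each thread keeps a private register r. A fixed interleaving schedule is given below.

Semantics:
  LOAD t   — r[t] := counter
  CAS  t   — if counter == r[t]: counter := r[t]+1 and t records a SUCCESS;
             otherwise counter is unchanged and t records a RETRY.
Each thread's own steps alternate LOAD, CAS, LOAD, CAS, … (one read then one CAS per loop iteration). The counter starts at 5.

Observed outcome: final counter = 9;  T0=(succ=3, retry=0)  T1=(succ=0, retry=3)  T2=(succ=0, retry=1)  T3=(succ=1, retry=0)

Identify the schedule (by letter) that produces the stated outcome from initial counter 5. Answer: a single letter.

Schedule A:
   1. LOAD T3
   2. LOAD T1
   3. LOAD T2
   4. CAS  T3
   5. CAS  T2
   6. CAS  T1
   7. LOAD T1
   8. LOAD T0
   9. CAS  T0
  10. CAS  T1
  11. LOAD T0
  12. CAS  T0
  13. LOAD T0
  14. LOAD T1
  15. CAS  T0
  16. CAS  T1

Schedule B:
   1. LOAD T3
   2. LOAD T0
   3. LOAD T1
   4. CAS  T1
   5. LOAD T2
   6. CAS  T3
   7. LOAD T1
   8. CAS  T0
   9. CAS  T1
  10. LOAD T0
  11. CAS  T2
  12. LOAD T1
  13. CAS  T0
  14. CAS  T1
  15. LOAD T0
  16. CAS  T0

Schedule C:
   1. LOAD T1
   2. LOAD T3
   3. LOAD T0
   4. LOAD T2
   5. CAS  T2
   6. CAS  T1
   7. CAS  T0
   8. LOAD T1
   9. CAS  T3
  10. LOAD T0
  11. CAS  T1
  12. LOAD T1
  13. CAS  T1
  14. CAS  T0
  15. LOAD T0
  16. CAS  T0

A

Run A:
#1 T3 reads 5
#2 T1 reads 5
#3 T2 reads 5
#4 T3 CAS(5→6) writes; counter now 6
#5 T2 CAS(5→6) fails; counter now 6
#6 T1 CAS(5→6) fails; counter now 6
#7 T1 reads 6
#8 T0 reads 6
#9 T0 CAS(6→7) writes; counter now 7
#10 T1 CAS(6→7) fails; counter now 7
#11 T0 reads 7
#12 T0 CAS(7→8) writes; counter now 8
#13 T0 reads 8
#14 T1 reads 8
#15 T0 CAS(8→9) writes; counter now 9
#16 T1 CAS(8→9) fails; counter now 9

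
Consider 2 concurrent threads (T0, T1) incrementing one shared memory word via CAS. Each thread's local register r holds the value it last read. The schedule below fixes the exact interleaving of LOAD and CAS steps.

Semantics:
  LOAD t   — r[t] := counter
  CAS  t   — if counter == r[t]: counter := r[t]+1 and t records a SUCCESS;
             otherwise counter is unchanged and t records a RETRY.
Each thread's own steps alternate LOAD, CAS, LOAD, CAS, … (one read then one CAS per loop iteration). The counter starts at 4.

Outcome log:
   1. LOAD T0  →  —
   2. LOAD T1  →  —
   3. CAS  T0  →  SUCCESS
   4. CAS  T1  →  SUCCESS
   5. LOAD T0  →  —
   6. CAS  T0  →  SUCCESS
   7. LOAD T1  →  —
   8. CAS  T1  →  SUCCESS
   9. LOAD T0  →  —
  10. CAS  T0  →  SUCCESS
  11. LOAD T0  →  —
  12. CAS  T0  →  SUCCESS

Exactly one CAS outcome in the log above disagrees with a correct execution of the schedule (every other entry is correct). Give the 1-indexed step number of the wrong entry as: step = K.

step = 4

Reference trace:
T0 LOAD — after: cnt=4, r=4 — load
T1 LOAD — after: cnt=4, r=4 — load
T0 CAS — after: cnt=5, r=4 — ok
T1 CAS — after: cnt=5, r=4 — retry
T0 LOAD — after: cnt=5, r=5 — load
T0 CAS — after: cnt=6, r=5 — ok
T1 LOAD — after: cnt=6, r=6 — load
T1 CAS — after: cnt=7, r=6 — ok
T0 LOAD — after: cnt=7, r=7 — load
T0 CAS — after: cnt=8, r=7 — ok
T0 LOAD — after: cnt=8, r=8 — load
T0 CAS — after: cnt=9, r=8 — ok
Flip is step 4.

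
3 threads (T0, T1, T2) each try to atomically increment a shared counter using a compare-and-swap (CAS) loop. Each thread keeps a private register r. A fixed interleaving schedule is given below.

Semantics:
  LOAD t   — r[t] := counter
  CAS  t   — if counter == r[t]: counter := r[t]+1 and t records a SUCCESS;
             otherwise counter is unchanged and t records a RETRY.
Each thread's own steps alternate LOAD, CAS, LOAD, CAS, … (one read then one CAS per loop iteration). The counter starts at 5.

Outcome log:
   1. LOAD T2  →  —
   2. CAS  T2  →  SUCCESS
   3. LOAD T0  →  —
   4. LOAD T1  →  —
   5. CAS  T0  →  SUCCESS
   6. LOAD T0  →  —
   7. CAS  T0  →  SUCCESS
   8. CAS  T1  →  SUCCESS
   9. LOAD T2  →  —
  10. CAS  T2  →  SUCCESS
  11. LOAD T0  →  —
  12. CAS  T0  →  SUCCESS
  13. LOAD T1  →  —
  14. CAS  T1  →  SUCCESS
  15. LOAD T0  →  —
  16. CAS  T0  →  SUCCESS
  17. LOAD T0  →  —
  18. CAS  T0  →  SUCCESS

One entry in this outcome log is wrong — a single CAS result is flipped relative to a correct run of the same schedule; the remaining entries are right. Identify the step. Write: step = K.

step = 8

Re-executing:
T2 LOAD — after: cnt=5, r=5 — load
T2 CAS — after: cnt=6, r=5 — ok
T0 LOAD — after: cnt=6, r=6 — load
T1 LOAD — after: cnt=6, r=6 — load
T0 CAS — after: cnt=7, r=6 — ok
T0 LOAD — after: cnt=7, r=7 — load
T0 CAS — after: cnt=8, r=7 — ok
T1 CAS — after: cnt=8, r=6 — retry
T2 LOAD — after: cnt=8, r=8 — load
T2 CAS — after: cnt=9, r=8 — ok
T0 LOAD — after: cnt=9, r=9 — load
T0 CAS — after: cnt=10, r=9 — ok
T1 LOAD — after: cnt=10, r=10 — load
T1 CAS — after: cnt=11, r=10 — ok
T0 LOAD — after: cnt=11, r=11 — load
T0 CAS — after: cnt=12, r=11 — ok
T0 LOAD — after: cnt=12, r=12 — load
T0 CAS — after: cnt=13, r=12 — ok
Flip is step 8.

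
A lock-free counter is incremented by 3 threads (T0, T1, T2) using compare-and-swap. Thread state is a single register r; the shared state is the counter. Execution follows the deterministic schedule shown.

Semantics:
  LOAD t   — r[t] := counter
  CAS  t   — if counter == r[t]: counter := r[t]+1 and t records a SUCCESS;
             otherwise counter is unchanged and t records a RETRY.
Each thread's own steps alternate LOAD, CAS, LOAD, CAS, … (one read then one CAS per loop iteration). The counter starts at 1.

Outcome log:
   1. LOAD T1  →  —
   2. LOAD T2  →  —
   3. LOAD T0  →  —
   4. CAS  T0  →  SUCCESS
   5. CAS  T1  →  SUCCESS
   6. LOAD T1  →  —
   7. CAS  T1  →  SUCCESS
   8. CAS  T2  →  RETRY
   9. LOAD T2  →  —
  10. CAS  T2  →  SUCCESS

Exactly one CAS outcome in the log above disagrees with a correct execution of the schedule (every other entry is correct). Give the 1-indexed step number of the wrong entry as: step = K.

step = 5

Correct run:
step 1: T1 LOAD ⇒ load; ctr=1 reg=1
step 2: T2 LOAD ⇒ load; ctr=1 reg=1
step 3: T0 LOAD ⇒ load; ctr=1 reg=1
step 4: T0 CAS ⇒ ok; ctr=2 reg=1
step 5: T1 CAS ⇒ retry; ctr=2 reg=1
step 6: T1 LOAD ⇒ load; ctr=2 reg=2
step 7: T1 CAS ⇒ ok; ctr=3 reg=2
step 8: T2 CAS ⇒ retry; ctr=3 reg=1
step 9: T2 LOAD ⇒ load; ctr=3 reg=3
step 10: T2 CAS ⇒ ok; ctr=4 reg=3
Flip is step 5.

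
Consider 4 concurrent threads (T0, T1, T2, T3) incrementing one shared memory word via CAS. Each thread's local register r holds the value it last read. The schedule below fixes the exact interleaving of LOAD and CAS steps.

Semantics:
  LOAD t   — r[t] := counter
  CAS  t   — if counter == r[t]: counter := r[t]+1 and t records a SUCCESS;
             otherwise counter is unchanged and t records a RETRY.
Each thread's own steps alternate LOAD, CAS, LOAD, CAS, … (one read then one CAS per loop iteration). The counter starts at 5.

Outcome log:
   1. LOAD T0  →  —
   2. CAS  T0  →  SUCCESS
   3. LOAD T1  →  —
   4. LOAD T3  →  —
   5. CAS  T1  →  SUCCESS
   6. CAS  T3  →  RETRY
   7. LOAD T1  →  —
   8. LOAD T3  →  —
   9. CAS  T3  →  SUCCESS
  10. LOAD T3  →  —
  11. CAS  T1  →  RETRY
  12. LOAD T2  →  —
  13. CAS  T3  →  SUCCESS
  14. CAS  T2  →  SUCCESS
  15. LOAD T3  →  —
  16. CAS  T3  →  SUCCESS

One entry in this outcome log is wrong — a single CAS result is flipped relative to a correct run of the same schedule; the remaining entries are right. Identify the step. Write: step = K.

step = 14

Reference trace:
[1] T0.load  rd  (counter 5, T0.r 5)
[2] T0.cas  hit  (counter 6, T0.r 5)
[3] T1.load  rd  (counter 6, T1.r 6)
[4] T3.load  rd  (counter 6, T3.r 6)
[5] T1.cas  hit  (counter 7, T1.r 6)
[6] T3.cas  miss  (counter 7, T3.r 6)
[7] T1.load  rd  (counter 7, T1.r 7)
[8] T3.load  rd  (counter 7, T3.r 7)
[9] T3.cas  hit  (counter 8, T3.r 7)
[10] T3.load  rd  (counter 8, T3.r 8)
[11] T1.cas  miss  (counter 8, T1.r 7)
[12] T2.load  rd  (counter 8, T2.r 8)
[13] T3.cas  hit  (counter 9, T3.r 8)
[14] T2.cas  miss  (counter 9, T2.r 8)
[15] T3.load  rd  (counter 9, T3.r 9)
[16] T3.cas  hit  (counter 10, T3.r 9)
Log disagrees first at step 14.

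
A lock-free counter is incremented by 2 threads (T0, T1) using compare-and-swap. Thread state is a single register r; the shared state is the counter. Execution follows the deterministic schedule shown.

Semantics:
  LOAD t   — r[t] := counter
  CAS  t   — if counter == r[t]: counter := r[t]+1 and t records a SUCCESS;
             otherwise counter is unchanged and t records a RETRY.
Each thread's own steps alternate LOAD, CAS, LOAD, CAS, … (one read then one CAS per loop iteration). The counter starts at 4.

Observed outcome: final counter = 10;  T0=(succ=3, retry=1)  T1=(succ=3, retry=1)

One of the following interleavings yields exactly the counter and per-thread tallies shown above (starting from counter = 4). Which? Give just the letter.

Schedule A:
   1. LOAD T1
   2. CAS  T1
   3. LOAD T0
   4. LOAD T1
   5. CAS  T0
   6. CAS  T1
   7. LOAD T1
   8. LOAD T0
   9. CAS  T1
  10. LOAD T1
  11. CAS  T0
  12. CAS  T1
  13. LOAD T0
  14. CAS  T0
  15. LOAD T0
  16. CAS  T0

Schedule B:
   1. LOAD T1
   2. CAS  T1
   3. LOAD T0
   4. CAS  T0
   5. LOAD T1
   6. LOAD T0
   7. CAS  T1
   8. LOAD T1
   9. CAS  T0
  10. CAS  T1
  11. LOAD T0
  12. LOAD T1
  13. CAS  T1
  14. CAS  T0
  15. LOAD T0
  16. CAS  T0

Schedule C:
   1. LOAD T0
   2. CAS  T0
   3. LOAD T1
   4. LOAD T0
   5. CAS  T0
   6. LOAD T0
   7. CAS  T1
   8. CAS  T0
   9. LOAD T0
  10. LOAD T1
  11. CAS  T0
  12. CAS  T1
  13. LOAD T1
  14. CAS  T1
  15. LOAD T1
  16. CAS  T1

Tracing schedule A:
1. LOAD T1 → mem=4 r[T1]=4 [LOAD]
2. CAS T1 → mem=5 r[T1]=4 [OK]
3. LOAD T0 → mem=5 r[T0]=5 [LOAD]
4. LOAD T1 → mem=5 r[T1]=5 [LOAD]
5. CAS T0 → mem=6 r[T0]=5 [OK]
6. CAS T1 → mem=6 r[T1]=5 [RETRY]
7. LOAD T1 → mem=6 r[T1]=6 [LOAD]
8. LOAD T0 → mem=6 r[T0]=6 [LOAD]
9. CAS T1 → mem=7 r[T1]=6 [OK]
10. LOAD T1 → mem=7 r[T1]=7 [LOAD]
11. CAS T0 → mem=7 r[T0]=6 [RETRY]
12. CAS T1 → mem=8 r[T1]=7 [OK]
13. LOAD T0 → mem=8 r[T0]=8 [LOAD]
14. CAS T0 → mem=9 r[T0]=8 [OK]
15. LOAD T0 → mem=9 r[T0]=9 [LOAD]
16. CAS T0 → mem=10 r[T0]=9 [OK]

A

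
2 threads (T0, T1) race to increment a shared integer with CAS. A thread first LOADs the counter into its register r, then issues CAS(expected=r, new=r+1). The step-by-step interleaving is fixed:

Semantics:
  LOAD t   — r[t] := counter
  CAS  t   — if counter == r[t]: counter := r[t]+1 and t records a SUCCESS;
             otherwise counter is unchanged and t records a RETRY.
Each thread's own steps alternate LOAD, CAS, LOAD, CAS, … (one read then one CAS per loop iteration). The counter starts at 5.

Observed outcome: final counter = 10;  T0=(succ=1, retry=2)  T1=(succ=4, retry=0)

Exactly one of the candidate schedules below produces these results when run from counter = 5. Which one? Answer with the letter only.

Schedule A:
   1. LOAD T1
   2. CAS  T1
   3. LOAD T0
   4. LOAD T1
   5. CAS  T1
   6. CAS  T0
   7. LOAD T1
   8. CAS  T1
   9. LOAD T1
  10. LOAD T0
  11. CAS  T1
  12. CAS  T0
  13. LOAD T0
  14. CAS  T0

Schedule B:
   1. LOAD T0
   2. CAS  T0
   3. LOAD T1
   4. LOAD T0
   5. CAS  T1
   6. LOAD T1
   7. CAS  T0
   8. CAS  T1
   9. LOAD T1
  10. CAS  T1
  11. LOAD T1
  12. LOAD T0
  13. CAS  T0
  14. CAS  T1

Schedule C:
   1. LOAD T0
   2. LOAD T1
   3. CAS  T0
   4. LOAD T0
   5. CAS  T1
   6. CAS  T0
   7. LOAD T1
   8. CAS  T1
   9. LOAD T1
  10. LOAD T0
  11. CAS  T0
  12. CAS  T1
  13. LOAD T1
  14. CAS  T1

A

Simulating candidate A:
1. LOAD T1 → mem=5 r[T1]=5 [LOAD]
2. CAS T1 → mem=6 r[T1]=5 [OK]
3. LOAD T0 → mem=6 r[T0]=6 [LOAD]
4. LOAD T1 → mem=6 r[T1]=6 [LOAD]
5. CAS T1 → mem=7 r[T1]=6 [OK]
6. CAS T0 → mem=7 r[T0]=6 [RETRY]
7. LOAD T1 → mem=7 r[T1]=7 [LOAD]
8. CAS T1 → mem=8 r[T1]=7 [OK]
9. LOAD T1 → mem=8 r[T1]=8 [LOAD]
10. LOAD T0 → mem=8 r[T0]=8 [LOAD]
11. CAS T1 → mem=9 r[T1]=8 [OK]
12. CAS T0 → mem=9 r[T0]=8 [RETRY]
13. LOAD T0 → mem=9 r[T0]=9 [LOAD]
14. CAS T0 → mem=10 r[T0]=9 [OK]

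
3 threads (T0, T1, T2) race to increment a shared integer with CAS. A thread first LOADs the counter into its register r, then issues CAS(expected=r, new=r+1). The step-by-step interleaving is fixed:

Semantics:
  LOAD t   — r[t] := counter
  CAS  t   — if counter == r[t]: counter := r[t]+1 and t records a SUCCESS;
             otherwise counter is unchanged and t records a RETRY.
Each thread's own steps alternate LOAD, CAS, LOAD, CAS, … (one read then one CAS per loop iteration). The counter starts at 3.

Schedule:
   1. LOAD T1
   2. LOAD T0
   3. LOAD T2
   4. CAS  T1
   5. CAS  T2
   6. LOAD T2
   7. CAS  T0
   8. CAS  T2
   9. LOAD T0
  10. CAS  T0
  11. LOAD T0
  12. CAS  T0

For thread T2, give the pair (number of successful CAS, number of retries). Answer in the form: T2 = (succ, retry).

T2 = (1, 1)

T1 LOAD — after: cnt=3, r=3 — load
T0 LOAD — after: cnt=3, r=3 — load
T2 LOAD — after: cnt=3, r=3 — load
T1 CAS — after: cnt=4, r=3 — ok
T2 CAS — after: cnt=4, r=3 — retry
T2 LOAD — after: cnt=4, r=4 — load
T0 CAS — after: cnt=4, r=3 — retry
T2 CAS — after: cnt=5, r=4 — ok
T0 LOAD — after: cnt=5, r=5 — load
T0 CAS — after: cnt=6, r=5 — ok
T0 LOAD — after: cnt=6, r=6 — load
T0 CAS — after: cnt=7, r=6 — ok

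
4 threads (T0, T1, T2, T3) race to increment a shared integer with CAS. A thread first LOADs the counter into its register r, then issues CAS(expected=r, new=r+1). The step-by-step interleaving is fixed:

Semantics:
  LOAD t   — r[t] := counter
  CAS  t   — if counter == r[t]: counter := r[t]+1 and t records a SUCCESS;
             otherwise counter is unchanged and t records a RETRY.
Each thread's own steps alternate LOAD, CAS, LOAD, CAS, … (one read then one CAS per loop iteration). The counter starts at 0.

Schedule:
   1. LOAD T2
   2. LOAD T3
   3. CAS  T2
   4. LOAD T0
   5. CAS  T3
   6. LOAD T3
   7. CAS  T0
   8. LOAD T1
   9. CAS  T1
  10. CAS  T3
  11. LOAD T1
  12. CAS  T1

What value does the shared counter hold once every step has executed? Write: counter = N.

counter = 4

1. LOAD T2 → mem=0 r[T2]=0 [LOAD]
2. LOAD T3 → mem=0 r[T3]=0 [LOAD]
3. CAS T2 → mem=1 r[T2]=0 [OK]
4. LOAD T0 → mem=1 r[T0]=1 [LOAD]
5. CAS T3 → mem=1 r[T3]=0 [RETRY]
6. LOAD T3 → mem=1 r[T3]=1 [LOAD]
7. CAS T0 → mem=2 r[T0]=1 [OK]
8. LOAD T1 → mem=2 r[T1]=2 [LOAD]
9. CAS T1 → mem=3 r[T1]=2 [OK]
10. CAS T3 → mem=3 r[T3]=1 [RETRY]
11. LOAD T1 → mem=3 r[T1]=3 [LOAD]
12. CAS T1 → mem=4 r[T1]=3 [OK]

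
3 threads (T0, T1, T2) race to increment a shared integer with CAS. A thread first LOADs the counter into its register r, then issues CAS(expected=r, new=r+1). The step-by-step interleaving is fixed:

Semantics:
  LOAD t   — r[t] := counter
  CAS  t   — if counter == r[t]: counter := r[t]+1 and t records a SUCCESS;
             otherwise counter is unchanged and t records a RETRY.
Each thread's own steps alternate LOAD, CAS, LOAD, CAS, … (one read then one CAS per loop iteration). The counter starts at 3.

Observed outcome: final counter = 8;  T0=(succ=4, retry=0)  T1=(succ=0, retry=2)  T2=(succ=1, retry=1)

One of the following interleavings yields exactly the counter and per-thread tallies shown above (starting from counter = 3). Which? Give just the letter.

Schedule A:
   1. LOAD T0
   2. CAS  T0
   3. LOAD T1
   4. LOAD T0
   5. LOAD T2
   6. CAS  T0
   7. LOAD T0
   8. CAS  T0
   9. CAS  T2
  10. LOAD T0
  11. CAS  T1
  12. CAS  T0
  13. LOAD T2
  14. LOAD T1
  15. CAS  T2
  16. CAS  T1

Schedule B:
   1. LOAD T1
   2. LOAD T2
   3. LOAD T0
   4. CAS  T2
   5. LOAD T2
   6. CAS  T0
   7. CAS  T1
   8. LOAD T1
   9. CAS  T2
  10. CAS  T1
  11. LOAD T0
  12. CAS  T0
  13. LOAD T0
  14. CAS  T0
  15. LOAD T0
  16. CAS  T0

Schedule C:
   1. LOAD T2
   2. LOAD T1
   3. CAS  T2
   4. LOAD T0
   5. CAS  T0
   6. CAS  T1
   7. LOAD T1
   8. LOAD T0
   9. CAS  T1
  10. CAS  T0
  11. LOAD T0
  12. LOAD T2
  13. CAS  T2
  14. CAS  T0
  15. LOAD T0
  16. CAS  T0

A

Run A:
   1) LOAD T0:  M=3  r_T0=3
   2) CAS  T0:  M=4  r_T0=3 ✓
   3) LOAD T1:  M=4  r_T1=4
   4) LOAD T0:  M=4  r_T0=4
   5) LOAD T2:  M=4  r_T2=4
   6) CAS  T0:  M=5  r_T0=4 ✓
   7) LOAD T0:  M=5  r_T0=5
   8) CAS  T0:  M=6  r_T0=5 ✓
   9) CAS  T2:  M=6  r_T2=4 ✗
  10) LOAD T0:  M=6  r_T0=6
  11) CAS  T1:  M=6  r_T1=4 ✗
  12) CAS  T0:  M=7  r_T0=6 ✓
  13) LOAD T2:  M=7  r_T2=7
  14) LOAD T1:  M=7  r_T1=7
  15) CAS  T2:  M=8  r_T2=7 ✓
  16) CAS  T1:  M=8  r_T1=7 ✗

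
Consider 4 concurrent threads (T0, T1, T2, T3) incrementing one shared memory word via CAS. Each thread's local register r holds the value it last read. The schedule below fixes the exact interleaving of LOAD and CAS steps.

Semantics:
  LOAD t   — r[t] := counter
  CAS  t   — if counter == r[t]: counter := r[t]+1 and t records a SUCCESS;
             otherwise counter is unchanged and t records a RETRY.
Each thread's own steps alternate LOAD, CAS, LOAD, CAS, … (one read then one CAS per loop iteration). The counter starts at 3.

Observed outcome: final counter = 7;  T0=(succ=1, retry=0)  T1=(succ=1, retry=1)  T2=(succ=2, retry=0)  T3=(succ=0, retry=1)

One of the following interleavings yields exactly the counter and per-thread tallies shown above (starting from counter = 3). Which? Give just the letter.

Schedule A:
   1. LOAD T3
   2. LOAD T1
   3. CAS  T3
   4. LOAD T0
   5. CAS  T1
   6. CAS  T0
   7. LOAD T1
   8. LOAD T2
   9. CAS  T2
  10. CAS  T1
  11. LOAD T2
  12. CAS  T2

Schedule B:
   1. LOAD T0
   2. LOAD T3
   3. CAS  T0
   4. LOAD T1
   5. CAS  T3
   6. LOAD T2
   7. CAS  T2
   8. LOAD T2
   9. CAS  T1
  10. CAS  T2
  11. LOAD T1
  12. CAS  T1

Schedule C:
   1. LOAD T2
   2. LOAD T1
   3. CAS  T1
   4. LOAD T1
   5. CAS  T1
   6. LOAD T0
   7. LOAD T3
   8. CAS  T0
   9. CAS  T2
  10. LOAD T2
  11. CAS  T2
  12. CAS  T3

Run B:
#1 T0 reads 3
#2 T3 reads 3
#3 T0 CAS(3→4) writes; counter now 4
#4 T1 reads 4
#5 T3 CAS(3→4) fails; counter now 4
#6 T2 reads 4
#7 T2 CAS(4→5) writes; counter now 5
#8 T2 reads 5
#9 T1 CAS(4→5) fails; counter now 5
#10 T2 CAS(5→6) writes; counter now 6
#11 T1 reads 6
#12 T1 CAS(6→7) writes; counter now 7

B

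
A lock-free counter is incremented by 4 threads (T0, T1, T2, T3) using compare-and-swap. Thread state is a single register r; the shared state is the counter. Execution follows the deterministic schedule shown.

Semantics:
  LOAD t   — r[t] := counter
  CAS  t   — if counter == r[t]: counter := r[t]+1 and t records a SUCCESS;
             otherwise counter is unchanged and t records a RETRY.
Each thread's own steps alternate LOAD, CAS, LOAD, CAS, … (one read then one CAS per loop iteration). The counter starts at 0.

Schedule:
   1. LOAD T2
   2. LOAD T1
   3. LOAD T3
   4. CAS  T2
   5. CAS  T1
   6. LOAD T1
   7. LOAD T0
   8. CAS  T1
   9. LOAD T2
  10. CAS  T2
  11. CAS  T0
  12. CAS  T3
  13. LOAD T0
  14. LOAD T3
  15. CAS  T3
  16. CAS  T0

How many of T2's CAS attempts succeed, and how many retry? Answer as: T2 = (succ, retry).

T2 = (2, 0)

#1 T2 reads 0
#2 T1 reads 0
#3 T3 reads 0
#4 T2 CAS(0→1) writes; counter now 1
#5 T1 CAS(0→1) fails; counter now 1
#6 T1 reads 1
#7 T0 reads 1
#8 T1 CAS(1→2) writes; counter now 2
#9 T2 reads 2
#10 T2 CAS(2→3) writes; counter now 3
#11 T0 CAS(1→2) fails; counter now 3
#12 T3 CAS(0→1) fails; counter now 3
#13 T0 reads 3
#14 T3 reads 3
#15 T3 CAS(3→4) writes; counter now 4
#16 T0 CAS(3→4) fails; counter now 4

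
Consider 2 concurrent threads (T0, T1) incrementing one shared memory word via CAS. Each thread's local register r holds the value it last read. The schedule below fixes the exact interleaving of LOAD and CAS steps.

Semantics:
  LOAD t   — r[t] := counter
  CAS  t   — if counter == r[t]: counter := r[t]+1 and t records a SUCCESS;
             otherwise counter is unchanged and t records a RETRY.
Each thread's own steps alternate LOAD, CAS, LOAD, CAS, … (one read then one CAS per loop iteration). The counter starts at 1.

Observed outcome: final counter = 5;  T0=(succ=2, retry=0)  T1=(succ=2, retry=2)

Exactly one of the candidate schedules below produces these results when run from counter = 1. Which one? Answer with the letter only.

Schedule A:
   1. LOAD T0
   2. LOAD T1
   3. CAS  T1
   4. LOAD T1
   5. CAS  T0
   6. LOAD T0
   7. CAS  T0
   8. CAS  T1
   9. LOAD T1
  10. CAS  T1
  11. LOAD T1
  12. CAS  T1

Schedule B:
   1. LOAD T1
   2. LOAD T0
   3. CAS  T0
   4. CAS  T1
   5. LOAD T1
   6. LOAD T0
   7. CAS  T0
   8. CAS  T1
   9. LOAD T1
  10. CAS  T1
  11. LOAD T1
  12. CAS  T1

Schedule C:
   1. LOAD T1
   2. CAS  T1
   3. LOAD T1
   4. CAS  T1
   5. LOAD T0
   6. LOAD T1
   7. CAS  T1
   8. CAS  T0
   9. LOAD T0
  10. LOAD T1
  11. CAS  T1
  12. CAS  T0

B

Tracing schedule B:
T1 LOAD — after: cnt=1, r=1 — load
T0 LOAD — after: cnt=1, r=1 — load
T0 CAS — after: cnt=2, r=1 — ok
T1 CAS — after: cnt=2, r=1 — retry
T1 LOAD — after: cnt=2, r=2 — load
T0 LOAD — after: cnt=2, r=2 — load
T0 CAS — after: cnt=3, r=2 — ok
T1 CAS — after: cnt=3, r=2 — retry
T1 LOAD — after: cnt=3, r=3 — load
T1 CAS — after: cnt=4, r=3 — ok
T1 LOAD — after: cnt=4, r=4 — load
T1 CAS — after: cnt=5, r=4 — ok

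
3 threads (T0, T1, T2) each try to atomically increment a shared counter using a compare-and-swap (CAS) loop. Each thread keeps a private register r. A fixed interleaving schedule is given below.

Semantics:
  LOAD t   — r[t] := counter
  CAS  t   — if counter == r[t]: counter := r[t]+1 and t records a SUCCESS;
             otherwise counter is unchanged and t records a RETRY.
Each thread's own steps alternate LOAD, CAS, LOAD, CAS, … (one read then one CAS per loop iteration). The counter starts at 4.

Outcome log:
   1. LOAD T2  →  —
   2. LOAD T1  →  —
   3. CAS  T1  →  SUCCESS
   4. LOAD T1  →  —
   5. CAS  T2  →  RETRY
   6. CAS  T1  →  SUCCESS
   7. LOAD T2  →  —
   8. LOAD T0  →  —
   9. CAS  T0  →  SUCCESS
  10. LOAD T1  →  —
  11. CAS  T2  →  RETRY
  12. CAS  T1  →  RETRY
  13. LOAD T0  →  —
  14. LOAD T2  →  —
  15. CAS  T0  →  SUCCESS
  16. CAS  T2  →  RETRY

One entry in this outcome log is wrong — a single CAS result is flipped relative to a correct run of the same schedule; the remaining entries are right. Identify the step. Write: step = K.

step = 12

Reference trace:
   1) LOAD T2:  M=4  r_T2=4
   2) LOAD T1:  M=4  r_T1=4
   3) CAS  T1:  M=5  r_T1=4 ✓
   4) LOAD T1:  M=5  r_T1=5
   5) CAS  T2:  M=5  r_T2=4 ✗
   6) CAS  T1:  M=6  r_T1=5 ✓
   7) LOAD T2:  M=6  r_T2=6
   8) LOAD T0:  M=6  r_T0=6
   9) CAS  T0:  M=7  r_T0=6 ✓
  10) LOAD T1:  M=7  r_T1=7
  11) CAS  T2:  M=7  r_T2=6 ✗
  12) CAS  T1:  M=8  r_T1=7 ✓
  13) LOAD T0:  M=8  r_T0=8
  14) LOAD T2:  M=8  r_T2=8
  15) CAS  T0:  M=9  r_T0=8 ✓
  16) CAS  T2:  M=9  r_T2=8 ✗
Mismatch at 12.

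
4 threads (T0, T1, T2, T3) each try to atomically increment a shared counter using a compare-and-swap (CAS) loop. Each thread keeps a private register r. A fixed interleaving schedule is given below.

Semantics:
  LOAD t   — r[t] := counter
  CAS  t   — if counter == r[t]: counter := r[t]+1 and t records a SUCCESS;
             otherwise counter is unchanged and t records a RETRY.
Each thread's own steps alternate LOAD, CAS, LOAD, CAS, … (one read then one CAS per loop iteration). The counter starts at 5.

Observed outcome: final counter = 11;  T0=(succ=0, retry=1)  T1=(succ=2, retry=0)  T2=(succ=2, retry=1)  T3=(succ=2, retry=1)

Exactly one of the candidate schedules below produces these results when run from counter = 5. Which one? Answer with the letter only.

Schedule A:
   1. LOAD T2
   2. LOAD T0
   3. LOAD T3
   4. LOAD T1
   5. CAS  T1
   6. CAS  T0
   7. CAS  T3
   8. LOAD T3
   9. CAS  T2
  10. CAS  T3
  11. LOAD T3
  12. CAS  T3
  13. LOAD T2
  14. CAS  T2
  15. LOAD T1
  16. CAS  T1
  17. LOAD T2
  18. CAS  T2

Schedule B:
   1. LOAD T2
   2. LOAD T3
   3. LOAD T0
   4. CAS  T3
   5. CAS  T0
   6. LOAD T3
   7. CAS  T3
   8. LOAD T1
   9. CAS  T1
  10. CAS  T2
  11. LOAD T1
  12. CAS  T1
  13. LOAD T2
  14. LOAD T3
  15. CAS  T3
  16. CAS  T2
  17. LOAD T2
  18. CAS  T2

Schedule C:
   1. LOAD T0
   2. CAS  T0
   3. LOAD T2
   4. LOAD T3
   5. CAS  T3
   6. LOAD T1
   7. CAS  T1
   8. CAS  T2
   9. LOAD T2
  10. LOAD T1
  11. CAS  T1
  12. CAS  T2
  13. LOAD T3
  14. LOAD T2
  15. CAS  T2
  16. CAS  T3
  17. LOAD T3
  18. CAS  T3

Tracing schedule A:
1. LOAD T2 → mem=5 r[T2]=5 [LOAD]
2. LOAD T0 → mem=5 r[T0]=5 [LOAD]
3. LOAD T3 → mem=5 r[T3]=5 [LOAD]
4. LOAD T1 → mem=5 r[T1]=5 [LOAD]
5. CAS T1 → mem=6 r[T1]=5 [OK]
6. CAS T0 → mem=6 r[T0]=5 [RETRY]
7. CAS T3 → mem=6 r[T3]=5 [RETRY]
8. LOAD T3 → mem=6 r[T3]=6 [LOAD]
9. CAS T2 → mem=6 r[T2]=5 [RETRY]
10. CAS T3 → mem=7 r[T3]=6 [OK]
11. LOAD T3 → mem=7 r[T3]=7 [LOAD]
12. CAS T3 → mem=8 r[T3]=7 [OK]
13. LOAD T2 → mem=8 r[T2]=8 [LOAD]
14. CAS T2 → mem=9 r[T2]=8 [OK]
15. LOAD T1 → mem=9 r[T1]=9 [LOAD]
16. CAS T1 → mem=10 r[T1]=9 [OK]
17. LOAD T2 → mem=10 r[T2]=10 [LOAD]
18. CAS T2 → mem=11 r[T2]=10 [OK]

A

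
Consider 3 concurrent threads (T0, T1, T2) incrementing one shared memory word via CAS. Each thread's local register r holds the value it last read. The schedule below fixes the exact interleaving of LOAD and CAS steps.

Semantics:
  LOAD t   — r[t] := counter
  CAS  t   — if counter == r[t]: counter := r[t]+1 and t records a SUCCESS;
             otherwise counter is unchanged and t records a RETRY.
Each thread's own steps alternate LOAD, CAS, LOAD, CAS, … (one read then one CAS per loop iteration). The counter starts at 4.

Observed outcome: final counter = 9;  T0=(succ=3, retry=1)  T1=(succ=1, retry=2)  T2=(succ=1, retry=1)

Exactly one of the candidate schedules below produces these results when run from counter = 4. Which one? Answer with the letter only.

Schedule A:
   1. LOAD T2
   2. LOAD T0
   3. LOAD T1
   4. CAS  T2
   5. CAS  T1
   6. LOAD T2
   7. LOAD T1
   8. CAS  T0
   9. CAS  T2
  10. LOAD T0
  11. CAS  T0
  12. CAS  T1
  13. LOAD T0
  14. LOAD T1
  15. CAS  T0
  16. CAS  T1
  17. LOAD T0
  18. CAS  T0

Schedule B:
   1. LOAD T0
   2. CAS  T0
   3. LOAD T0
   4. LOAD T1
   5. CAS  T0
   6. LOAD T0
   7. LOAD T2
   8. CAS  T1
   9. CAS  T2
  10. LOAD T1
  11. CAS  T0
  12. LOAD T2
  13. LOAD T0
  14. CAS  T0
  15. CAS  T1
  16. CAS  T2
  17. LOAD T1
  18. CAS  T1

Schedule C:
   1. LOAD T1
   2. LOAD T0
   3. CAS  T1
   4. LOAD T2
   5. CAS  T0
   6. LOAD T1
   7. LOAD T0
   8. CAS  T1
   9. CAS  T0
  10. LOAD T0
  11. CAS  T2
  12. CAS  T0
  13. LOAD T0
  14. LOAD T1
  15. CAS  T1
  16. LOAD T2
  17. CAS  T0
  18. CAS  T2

B

Simulating candidate B:
1. LOAD T0 → mem=4 r[T0]=4 [LOAD]
2. CAS T0 → mem=5 r[T0]=4 [OK]
3. LOAD T0 → mem=5 r[T0]=5 [LOAD]
4. LOAD T1 → mem=5 r[T1]=5 [LOAD]
5. CAS T0 → mem=6 r[T0]=5 [OK]
6. LOAD T0 → mem=6 r[T0]=6 [LOAD]
7. LOAD T2 → mem=6 r[T2]=6 [LOAD]
8. CAS T1 → mem=6 r[T1]=5 [RETRY]
9. CAS T2 → mem=7 r[T2]=6 [OK]
10. LOAD T1 → mem=7 r[T1]=7 [LOAD]
11. CAS T0 → mem=7 r[T0]=6 [RETRY]
12. LOAD T2 → mem=7 r[T2]=7 [LOAD]
13. LOAD T0 → mem=7 r[T0]=7 [LOAD]
14. CAS T0 → mem=8 r[T0]=7 [OK]
15. CAS T1 → mem=8 r[T1]=7 [RETRY]
16. CAS T2 → mem=8 r[T2]=7 [RETRY]
17. LOAD T1 → mem=8 r[T1]=8 [LOAD]
18. CAS T1 → mem=9 r[T1]=8 [OK]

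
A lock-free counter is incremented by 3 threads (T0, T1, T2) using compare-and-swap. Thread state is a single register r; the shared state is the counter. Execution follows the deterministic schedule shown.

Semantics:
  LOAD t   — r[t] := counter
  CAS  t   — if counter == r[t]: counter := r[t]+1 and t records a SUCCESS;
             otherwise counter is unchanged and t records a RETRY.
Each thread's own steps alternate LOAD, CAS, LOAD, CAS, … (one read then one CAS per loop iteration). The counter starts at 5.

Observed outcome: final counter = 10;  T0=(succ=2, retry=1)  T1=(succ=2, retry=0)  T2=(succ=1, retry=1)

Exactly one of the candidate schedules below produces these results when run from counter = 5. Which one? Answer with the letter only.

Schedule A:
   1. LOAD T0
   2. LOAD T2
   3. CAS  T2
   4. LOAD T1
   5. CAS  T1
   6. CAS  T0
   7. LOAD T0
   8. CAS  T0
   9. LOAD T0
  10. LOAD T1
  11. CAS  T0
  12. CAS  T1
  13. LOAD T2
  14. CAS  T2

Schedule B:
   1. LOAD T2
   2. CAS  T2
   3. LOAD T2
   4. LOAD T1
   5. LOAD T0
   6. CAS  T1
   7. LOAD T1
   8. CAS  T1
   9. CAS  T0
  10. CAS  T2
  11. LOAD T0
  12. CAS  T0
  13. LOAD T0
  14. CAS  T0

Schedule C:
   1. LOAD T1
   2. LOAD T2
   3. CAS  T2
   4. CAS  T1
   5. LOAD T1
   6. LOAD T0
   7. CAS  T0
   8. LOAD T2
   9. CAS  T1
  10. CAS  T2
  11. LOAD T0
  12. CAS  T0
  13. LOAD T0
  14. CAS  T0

B

Tracing schedule B:
1. LOAD T2 → mem=5 r[T2]=5 [LOAD]
2. CAS T2 → mem=6 r[T2]=5 [OK]
3. LOAD T2 → mem=6 r[T2]=6 [LOAD]
4. LOAD T1 → mem=6 r[T1]=6 [LOAD]
5. LOAD T0 → mem=6 r[T0]=6 [LOAD]
6. CAS T1 → mem=7 r[T1]=6 [OK]
7. LOAD T1 → mem=7 r[T1]=7 [LOAD]
8. CAS T1 → mem=8 r[T1]=7 [OK]
9. CAS T0 → mem=8 r[T0]=6 [RETRY]
10. CAS T2 → mem=8 r[T2]=6 [RETRY]
11. LOAD T0 → mem=8 r[T0]=8 [LOAD]
12. CAS T0 → mem=9 r[T0]=8 [OK]
13. LOAD T0 → mem=9 r[T0]=9 [LOAD]
14. CAS T0 → mem=10 r[T0]=9 [OK]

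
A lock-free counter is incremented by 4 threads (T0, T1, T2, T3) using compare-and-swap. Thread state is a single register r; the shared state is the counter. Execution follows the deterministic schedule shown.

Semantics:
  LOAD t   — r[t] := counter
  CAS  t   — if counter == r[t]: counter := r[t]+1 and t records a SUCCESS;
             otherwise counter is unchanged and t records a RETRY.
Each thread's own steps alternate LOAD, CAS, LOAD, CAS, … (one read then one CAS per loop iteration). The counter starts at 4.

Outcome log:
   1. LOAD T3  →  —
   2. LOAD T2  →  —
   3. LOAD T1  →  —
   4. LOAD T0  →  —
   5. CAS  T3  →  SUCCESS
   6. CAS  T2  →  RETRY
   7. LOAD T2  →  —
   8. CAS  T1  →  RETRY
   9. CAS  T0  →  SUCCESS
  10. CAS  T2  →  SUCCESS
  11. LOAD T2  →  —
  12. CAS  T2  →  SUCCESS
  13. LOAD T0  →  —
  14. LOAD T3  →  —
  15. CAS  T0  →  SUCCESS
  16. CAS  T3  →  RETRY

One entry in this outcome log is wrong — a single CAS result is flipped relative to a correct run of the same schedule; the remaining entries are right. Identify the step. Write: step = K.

Reference trace:
   1) LOAD T3:  M=4  r_T3=4
   2) LOAD T2:  M=4  r_T2=4
   3) LOAD T1:  M=4  r_T1=4
   4) LOAD T0:  M=4  r_T0=4
   5) CAS  T3:  M=5  r_T3=4 ✓
   6) CAS  T2:  M=5  r_T2=4 ✗
   7) LOAD T2:  M=5  r_T2=5
   8) CAS  T1:  M=5  r_T1=4 ✗
   9) CAS  T0:  M=5  r_T0=4 ✗
  10) CAS  T2:  M=6  r_T2=5 ✓
  11) LOAD T2:  M=6  r_T2=6
  12) CAS  T2:  M=7  r_T2=6 ✓
  13) LOAD T0:  M=7  r_T0=7
  14) LOAD T3:  M=7  r_T3=7
  15) CAS  T0:  M=8  r_T0=7 ✓
  16) CAS  T3:  M=8  r_T3=7 ✗
Flip is step 9.

step = 9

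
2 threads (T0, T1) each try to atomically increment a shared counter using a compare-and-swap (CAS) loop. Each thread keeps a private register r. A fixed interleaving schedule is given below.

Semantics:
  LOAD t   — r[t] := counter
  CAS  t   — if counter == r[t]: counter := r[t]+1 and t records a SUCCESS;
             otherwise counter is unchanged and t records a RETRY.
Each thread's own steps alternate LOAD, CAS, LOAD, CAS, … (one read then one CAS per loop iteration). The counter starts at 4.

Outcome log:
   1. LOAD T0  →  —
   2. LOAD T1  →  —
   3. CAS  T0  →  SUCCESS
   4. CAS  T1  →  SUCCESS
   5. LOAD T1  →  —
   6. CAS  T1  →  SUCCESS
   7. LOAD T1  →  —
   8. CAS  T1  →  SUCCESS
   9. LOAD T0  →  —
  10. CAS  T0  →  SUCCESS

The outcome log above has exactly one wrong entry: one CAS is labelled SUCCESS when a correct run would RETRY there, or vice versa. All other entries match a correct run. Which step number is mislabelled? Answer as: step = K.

step = 4

Re-executing:
   1) LOAD T0:  M=4  r_T0=4
   2) LOAD T1:  M=4  r_T1=4
   3) CAS  T0:  M=5  r_T0=4 ✓
   4) CAS  T1:  M=5  r_T1=4 ✗
   5) LOAD T1:  M=5  r_T1=5
   6) CAS  T1:  M=6  r_T1=5 ✓
   7) LOAD T1:  M=6  r_T1=6
   8) CAS  T1:  M=7  r_T1=6 ✓
   9) LOAD T0:  M=7  r_T0=7
  10) CAS  T0:  M=8  r_T0=7 ✓
Mismatch at 4.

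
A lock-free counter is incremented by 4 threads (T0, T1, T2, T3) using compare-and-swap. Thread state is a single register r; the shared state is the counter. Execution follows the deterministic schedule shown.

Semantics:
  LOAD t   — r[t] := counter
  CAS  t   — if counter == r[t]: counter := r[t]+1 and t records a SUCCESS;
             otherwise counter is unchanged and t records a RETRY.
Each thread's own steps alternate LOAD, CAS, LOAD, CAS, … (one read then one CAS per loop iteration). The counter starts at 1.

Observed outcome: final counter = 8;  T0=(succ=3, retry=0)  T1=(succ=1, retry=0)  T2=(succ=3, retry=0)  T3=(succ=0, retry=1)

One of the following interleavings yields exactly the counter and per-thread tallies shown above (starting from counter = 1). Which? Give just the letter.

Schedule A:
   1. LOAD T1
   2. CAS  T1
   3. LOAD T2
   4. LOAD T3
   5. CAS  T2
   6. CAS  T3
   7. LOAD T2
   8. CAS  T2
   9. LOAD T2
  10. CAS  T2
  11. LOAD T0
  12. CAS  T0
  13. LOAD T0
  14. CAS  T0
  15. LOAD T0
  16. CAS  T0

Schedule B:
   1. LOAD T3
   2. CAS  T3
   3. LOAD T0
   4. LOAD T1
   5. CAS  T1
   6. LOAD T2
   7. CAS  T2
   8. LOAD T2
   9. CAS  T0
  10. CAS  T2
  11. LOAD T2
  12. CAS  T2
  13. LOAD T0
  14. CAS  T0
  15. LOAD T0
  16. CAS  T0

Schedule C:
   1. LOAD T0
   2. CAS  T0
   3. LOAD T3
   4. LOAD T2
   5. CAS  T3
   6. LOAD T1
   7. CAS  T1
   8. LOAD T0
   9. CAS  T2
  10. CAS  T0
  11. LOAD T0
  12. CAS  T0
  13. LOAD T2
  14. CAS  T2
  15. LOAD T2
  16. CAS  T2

A

Run A:
   1) LOAD T1:  M=1  r_T1=1
   2) CAS  T1:  M=2  r_T1=1 ✓
   3) LOAD T2:  M=2  r_T2=2
   4) LOAD T3:  M=2  r_T3=2
   5) CAS  T2:  M=3  r_T2=2 ✓
   6) CAS  T3:  M=3  r_T3=2 ✗
   7) LOAD T2:  M=3  r_T2=3
   8) CAS  T2:  M=4  r_T2=3 ✓
   9) LOAD T2:  M=4  r_T2=4
  10) CAS  T2:  M=5  r_T2=4 ✓
  11) LOAD T0:  M=5  r_T0=5
  12) CAS  T0:  M=6  r_T0=5 ✓
  13) LOAD T0:  M=6  r_T0=6
  14) CAS  T0:  M=7  r_T0=6 ✓
  15) LOAD T0:  M=7  r_T0=7
  16) CAS  T0:  M=8  r_T0=7 ✓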